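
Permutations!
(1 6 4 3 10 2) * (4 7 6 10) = (1 10 2)(3 4)(6 7) = [0, 10, 1, 4, 3, 5, 7, 6, 8, 9, 2]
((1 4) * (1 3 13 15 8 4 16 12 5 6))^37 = (1 12 6 16 5)(3 15 4 13 8) = [0, 12, 2, 15, 13, 1, 16, 7, 3, 9, 10, 11, 6, 8, 14, 4, 5]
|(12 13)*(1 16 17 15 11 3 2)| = 14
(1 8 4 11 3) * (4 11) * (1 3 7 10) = (1 8 11 7 10) = [0, 8, 2, 3, 4, 5, 6, 10, 11, 9, 1, 7]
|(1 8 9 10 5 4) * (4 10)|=|(1 8 9 4)(5 10)|=4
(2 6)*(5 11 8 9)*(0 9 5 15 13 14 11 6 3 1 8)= [9, 8, 3, 1, 4, 6, 2, 7, 5, 15, 10, 0, 12, 14, 11, 13]= (0 9 15 13 14 11)(1 8 5 6 2 3)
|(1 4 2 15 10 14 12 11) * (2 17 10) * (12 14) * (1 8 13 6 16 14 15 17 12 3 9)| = 15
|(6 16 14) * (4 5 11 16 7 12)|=|(4 5 11 16 14 6 7 12)|=8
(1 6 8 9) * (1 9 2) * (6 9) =(1 9 6 8 2) =[0, 9, 1, 3, 4, 5, 8, 7, 2, 6]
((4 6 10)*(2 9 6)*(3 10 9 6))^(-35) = (2 6 9 3 10 4) = [0, 1, 6, 10, 2, 5, 9, 7, 8, 3, 4]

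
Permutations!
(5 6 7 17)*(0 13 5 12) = [13, 1, 2, 3, 4, 6, 7, 17, 8, 9, 10, 11, 0, 5, 14, 15, 16, 12] = (0 13 5 6 7 17 12)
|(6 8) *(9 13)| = 2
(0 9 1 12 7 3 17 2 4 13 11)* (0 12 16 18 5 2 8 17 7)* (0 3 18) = (0 9 1 16)(2 4 13 11 12 3 7 18 5)(8 17) = [9, 16, 4, 7, 13, 2, 6, 18, 17, 1, 10, 12, 3, 11, 14, 15, 0, 8, 5]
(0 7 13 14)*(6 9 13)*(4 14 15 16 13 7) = (0 4 14)(6 9 7)(13 15 16) = [4, 1, 2, 3, 14, 5, 9, 6, 8, 7, 10, 11, 12, 15, 0, 16, 13]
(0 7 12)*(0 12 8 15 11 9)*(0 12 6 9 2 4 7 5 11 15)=(15)(0 5 11 2 4 7 8)(6 9 12)=[5, 1, 4, 3, 7, 11, 9, 8, 0, 12, 10, 2, 6, 13, 14, 15]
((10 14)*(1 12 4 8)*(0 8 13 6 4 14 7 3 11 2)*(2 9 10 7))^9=(0 10 11 7 12 8 2 9 3 14 1)=[10, 0, 9, 14, 4, 5, 6, 12, 2, 3, 11, 7, 8, 13, 1]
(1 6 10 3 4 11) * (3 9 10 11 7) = (1 6 11)(3 4 7)(9 10) = [0, 6, 2, 4, 7, 5, 11, 3, 8, 10, 9, 1]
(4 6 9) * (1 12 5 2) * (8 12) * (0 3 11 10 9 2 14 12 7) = (0 3 11 10 9 4 6 2 1 8 7)(5 14 12) = [3, 8, 1, 11, 6, 14, 2, 0, 7, 4, 9, 10, 5, 13, 12]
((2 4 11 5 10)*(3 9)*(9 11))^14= (11)= [0, 1, 2, 3, 4, 5, 6, 7, 8, 9, 10, 11]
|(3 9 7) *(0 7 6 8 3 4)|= |(0 7 4)(3 9 6 8)|= 12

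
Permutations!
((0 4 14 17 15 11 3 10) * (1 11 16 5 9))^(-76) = (0 1 15)(3 5 14)(4 11 16)(9 17 10) = [1, 15, 2, 5, 11, 14, 6, 7, 8, 17, 9, 16, 12, 13, 3, 0, 4, 10]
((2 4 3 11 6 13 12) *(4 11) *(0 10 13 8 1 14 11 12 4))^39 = (0 3 4 13 10)(1 8 6 11 14)(2 12) = [3, 8, 12, 4, 13, 5, 11, 7, 6, 9, 0, 14, 2, 10, 1]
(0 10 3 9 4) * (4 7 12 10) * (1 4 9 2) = (0 9 7 12 10 3 2 1 4) = [9, 4, 1, 2, 0, 5, 6, 12, 8, 7, 3, 11, 10]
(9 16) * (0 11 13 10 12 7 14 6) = (0 11 13 10 12 7 14 6)(9 16) = [11, 1, 2, 3, 4, 5, 0, 14, 8, 16, 12, 13, 7, 10, 6, 15, 9]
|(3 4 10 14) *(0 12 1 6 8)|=|(0 12 1 6 8)(3 4 10 14)|=20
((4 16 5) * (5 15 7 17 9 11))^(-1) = (4 5 11 9 17 7 15 16) = [0, 1, 2, 3, 5, 11, 6, 15, 8, 17, 10, 9, 12, 13, 14, 16, 4, 7]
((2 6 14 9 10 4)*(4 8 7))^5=(2 8 14 4 10 6 7 9)=[0, 1, 8, 3, 10, 5, 7, 9, 14, 2, 6, 11, 12, 13, 4]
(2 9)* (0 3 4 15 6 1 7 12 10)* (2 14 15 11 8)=(0 3 4 11 8 2 9 14 15 6 1 7 12 10)=[3, 7, 9, 4, 11, 5, 1, 12, 2, 14, 0, 8, 10, 13, 15, 6]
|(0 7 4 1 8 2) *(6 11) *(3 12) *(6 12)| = |(0 7 4 1 8 2)(3 6 11 12)| = 12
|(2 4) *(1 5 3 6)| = |(1 5 3 6)(2 4)| = 4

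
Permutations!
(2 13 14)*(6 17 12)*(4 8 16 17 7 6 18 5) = (2 13 14)(4 8 16 17 12 18 5)(6 7) = [0, 1, 13, 3, 8, 4, 7, 6, 16, 9, 10, 11, 18, 14, 2, 15, 17, 12, 5]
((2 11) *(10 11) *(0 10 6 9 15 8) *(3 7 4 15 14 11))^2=(0 3 4 8 10 7 15)(2 9 11 6 14)=[3, 1, 9, 4, 8, 5, 14, 15, 10, 11, 7, 6, 12, 13, 2, 0]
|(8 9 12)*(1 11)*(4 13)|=6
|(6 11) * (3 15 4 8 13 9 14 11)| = |(3 15 4 8 13 9 14 11 6)| = 9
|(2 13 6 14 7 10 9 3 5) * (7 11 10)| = 9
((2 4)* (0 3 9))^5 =(0 9 3)(2 4) =[9, 1, 4, 0, 2, 5, 6, 7, 8, 3]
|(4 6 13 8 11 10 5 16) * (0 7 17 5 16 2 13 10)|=8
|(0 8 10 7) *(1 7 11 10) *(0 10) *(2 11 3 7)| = |(0 8 1 2 11)(3 7 10)| = 15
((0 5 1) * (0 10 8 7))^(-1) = [7, 5, 2, 3, 4, 0, 6, 8, 10, 9, 1] = (0 7 8 10 1 5)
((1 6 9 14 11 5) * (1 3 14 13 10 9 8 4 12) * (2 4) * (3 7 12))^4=(1 4 5 6 3 7 8 14 12 2 11)(9 13 10)=[0, 4, 11, 7, 5, 6, 3, 8, 14, 13, 9, 1, 2, 10, 12]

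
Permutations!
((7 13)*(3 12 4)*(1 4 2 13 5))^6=(1 7 2 3)(4 5 13 12)=[0, 7, 3, 1, 5, 13, 6, 2, 8, 9, 10, 11, 4, 12]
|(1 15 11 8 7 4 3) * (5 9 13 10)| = |(1 15 11 8 7 4 3)(5 9 13 10)| = 28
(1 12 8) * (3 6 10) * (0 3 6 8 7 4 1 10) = (0 3 8 10 6)(1 12 7 4) = [3, 12, 2, 8, 1, 5, 0, 4, 10, 9, 6, 11, 7]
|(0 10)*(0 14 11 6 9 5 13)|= 8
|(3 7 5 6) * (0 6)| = 5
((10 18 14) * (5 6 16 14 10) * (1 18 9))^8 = (18) = [0, 1, 2, 3, 4, 5, 6, 7, 8, 9, 10, 11, 12, 13, 14, 15, 16, 17, 18]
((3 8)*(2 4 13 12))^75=(2 12 13 4)(3 8)=[0, 1, 12, 8, 2, 5, 6, 7, 3, 9, 10, 11, 13, 4]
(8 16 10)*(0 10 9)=(0 10 8 16 9)=[10, 1, 2, 3, 4, 5, 6, 7, 16, 0, 8, 11, 12, 13, 14, 15, 9]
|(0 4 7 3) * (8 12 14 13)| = |(0 4 7 3)(8 12 14 13)| = 4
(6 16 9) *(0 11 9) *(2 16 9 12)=(0 11 12 2 16)(6 9)=[11, 1, 16, 3, 4, 5, 9, 7, 8, 6, 10, 12, 2, 13, 14, 15, 0]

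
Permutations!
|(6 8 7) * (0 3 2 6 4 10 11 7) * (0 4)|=9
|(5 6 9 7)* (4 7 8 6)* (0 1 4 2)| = 6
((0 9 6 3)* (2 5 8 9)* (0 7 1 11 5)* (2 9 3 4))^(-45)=(1 8)(3 11)(5 7)=[0, 8, 2, 11, 4, 7, 6, 5, 1, 9, 10, 3]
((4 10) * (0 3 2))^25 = (0 3 2)(4 10) = [3, 1, 0, 2, 10, 5, 6, 7, 8, 9, 4]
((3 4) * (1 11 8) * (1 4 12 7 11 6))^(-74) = (3 8 7)(4 11 12) = [0, 1, 2, 8, 11, 5, 6, 3, 7, 9, 10, 12, 4]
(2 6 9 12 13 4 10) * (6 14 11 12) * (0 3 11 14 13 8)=[3, 1, 13, 11, 10, 5, 9, 7, 0, 6, 2, 12, 8, 4, 14]=(14)(0 3 11 12 8)(2 13 4 10)(6 9)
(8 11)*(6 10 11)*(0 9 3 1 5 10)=(0 9 3 1 5 10 11 8 6)=[9, 5, 2, 1, 4, 10, 0, 7, 6, 3, 11, 8]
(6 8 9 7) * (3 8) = (3 8 9 7 6) = [0, 1, 2, 8, 4, 5, 3, 6, 9, 7]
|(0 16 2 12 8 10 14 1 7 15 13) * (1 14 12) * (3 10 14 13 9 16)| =42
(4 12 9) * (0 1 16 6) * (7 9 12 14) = (0 1 16 6)(4 14 7 9) = [1, 16, 2, 3, 14, 5, 0, 9, 8, 4, 10, 11, 12, 13, 7, 15, 6]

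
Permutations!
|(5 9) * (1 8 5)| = 4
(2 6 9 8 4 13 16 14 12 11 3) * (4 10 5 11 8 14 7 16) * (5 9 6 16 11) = (2 16 7 11 3)(4 13)(8 10 9 14 12) = [0, 1, 16, 2, 13, 5, 6, 11, 10, 14, 9, 3, 8, 4, 12, 15, 7]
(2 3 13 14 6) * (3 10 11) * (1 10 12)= (1 10 11 3 13 14 6 2 12)= [0, 10, 12, 13, 4, 5, 2, 7, 8, 9, 11, 3, 1, 14, 6]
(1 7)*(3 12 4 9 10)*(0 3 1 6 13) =(0 3 12 4 9 10 1 7 6 13) =[3, 7, 2, 12, 9, 5, 13, 6, 8, 10, 1, 11, 4, 0]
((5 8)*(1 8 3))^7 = [0, 3, 2, 5, 4, 8, 6, 7, 1] = (1 3 5 8)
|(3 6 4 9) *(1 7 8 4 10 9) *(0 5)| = |(0 5)(1 7 8 4)(3 6 10 9)| = 4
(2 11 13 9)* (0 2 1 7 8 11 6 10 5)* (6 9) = [2, 7, 9, 3, 4, 0, 10, 8, 11, 1, 5, 13, 12, 6] = (0 2 9 1 7 8 11 13 6 10 5)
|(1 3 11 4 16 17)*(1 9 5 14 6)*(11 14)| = |(1 3 14 6)(4 16 17 9 5 11)| = 12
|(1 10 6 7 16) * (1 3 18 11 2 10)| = 8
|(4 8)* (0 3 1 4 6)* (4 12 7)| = 8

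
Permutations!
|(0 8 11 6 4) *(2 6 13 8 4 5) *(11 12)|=|(0 4)(2 6 5)(8 12 11 13)|=12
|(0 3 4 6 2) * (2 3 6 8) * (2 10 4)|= 12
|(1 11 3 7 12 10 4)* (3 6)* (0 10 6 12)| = |(0 10 4 1 11 12 6 3 7)| = 9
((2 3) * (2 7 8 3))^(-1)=(3 8 7)=[0, 1, 2, 8, 4, 5, 6, 3, 7]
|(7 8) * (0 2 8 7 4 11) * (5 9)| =|(0 2 8 4 11)(5 9)| =10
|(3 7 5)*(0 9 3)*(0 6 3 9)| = |(9)(3 7 5 6)| = 4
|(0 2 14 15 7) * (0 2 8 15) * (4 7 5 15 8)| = 10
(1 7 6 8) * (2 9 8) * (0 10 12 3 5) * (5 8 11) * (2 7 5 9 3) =[10, 5, 3, 8, 4, 0, 7, 6, 1, 11, 12, 9, 2] =(0 10 12 2 3 8 1 5)(6 7)(9 11)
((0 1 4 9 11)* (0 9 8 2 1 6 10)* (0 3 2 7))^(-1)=(0 7 8 4 1 2 3 10 6)(9 11)=[7, 2, 3, 10, 1, 5, 0, 8, 4, 11, 6, 9]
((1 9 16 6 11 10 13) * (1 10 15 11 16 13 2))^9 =[0, 2, 10, 3, 4, 5, 16, 7, 8, 1, 13, 15, 12, 9, 14, 11, 6] =(1 2 10 13 9)(6 16)(11 15)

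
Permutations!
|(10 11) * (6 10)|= 3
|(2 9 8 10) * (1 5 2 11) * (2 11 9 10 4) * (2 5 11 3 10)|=6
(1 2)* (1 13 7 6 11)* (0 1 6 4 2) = (0 1)(2 13 7 4)(6 11) = [1, 0, 13, 3, 2, 5, 11, 4, 8, 9, 10, 6, 12, 7]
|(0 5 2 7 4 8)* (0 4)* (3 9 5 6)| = |(0 6 3 9 5 2 7)(4 8)| = 14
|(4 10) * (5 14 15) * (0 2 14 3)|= |(0 2 14 15 5 3)(4 10)|= 6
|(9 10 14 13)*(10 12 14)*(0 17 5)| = 12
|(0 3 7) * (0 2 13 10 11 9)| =8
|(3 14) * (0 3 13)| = 4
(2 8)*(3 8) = [0, 1, 3, 8, 4, 5, 6, 7, 2] = (2 3 8)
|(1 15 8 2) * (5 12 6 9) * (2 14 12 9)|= 14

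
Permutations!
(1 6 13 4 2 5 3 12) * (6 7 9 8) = (1 7 9 8 6 13 4 2 5 3 12) = [0, 7, 5, 12, 2, 3, 13, 9, 6, 8, 10, 11, 1, 4]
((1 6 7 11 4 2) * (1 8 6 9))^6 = (11) = [0, 1, 2, 3, 4, 5, 6, 7, 8, 9, 10, 11]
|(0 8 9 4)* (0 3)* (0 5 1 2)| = 8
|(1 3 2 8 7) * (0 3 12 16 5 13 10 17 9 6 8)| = 33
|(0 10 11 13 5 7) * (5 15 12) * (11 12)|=|(0 10 12 5 7)(11 13 15)|=15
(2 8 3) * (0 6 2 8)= (0 6 2)(3 8)= [6, 1, 0, 8, 4, 5, 2, 7, 3]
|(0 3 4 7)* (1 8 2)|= |(0 3 4 7)(1 8 2)|= 12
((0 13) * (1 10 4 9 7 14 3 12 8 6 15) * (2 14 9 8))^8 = (1 4 6)(8 15 10) = [0, 4, 2, 3, 6, 5, 1, 7, 15, 9, 8, 11, 12, 13, 14, 10]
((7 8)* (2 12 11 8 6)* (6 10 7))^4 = (2 6 8 11 12) = [0, 1, 6, 3, 4, 5, 8, 7, 11, 9, 10, 12, 2]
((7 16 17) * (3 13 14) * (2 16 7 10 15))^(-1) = (2 15 10 17 16)(3 14 13) = [0, 1, 15, 14, 4, 5, 6, 7, 8, 9, 17, 11, 12, 3, 13, 10, 2, 16]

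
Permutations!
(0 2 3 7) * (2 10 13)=(0 10 13 2 3 7)=[10, 1, 3, 7, 4, 5, 6, 0, 8, 9, 13, 11, 12, 2]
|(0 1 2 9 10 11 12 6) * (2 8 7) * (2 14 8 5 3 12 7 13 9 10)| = |(0 1 5 3 12 6)(2 10 11 7 14 8 13 9)| = 24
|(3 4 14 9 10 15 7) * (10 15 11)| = 6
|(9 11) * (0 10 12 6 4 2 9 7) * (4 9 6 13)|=|(0 10 12 13 4 2 6 9 11 7)|=10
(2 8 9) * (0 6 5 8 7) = (0 6 5 8 9 2 7) = [6, 1, 7, 3, 4, 8, 5, 0, 9, 2]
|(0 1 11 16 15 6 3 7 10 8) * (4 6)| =|(0 1 11 16 15 4 6 3 7 10 8)| =11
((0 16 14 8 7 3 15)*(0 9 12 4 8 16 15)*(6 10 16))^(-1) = (0 3 7 8 4 12 9 15)(6 14 16 10) = [3, 1, 2, 7, 12, 5, 14, 8, 4, 15, 6, 11, 9, 13, 16, 0, 10]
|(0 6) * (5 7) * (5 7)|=|(7)(0 6)|=2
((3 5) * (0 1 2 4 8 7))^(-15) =(0 4)(1 8)(2 7)(3 5) =[4, 8, 7, 5, 0, 3, 6, 2, 1]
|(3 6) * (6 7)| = 3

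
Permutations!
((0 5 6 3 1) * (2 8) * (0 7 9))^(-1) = (0 9 7 1 3 6 5)(2 8) = [9, 3, 8, 6, 4, 0, 5, 1, 2, 7]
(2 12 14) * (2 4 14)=(2 12)(4 14)=[0, 1, 12, 3, 14, 5, 6, 7, 8, 9, 10, 11, 2, 13, 4]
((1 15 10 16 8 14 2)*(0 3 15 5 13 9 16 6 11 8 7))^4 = (0 6 2 9 3 11 1 16 15 8 5 7 10 14 13) = [6, 16, 9, 11, 4, 7, 2, 10, 5, 3, 14, 1, 12, 0, 13, 8, 15]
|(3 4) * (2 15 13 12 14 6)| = 6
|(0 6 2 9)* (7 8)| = |(0 6 2 9)(7 8)| = 4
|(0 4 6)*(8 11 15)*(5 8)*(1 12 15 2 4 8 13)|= 30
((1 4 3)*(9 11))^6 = [0, 1, 2, 3, 4, 5, 6, 7, 8, 9, 10, 11] = (11)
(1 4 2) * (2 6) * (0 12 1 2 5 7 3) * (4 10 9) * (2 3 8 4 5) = (0 12 1 10 9 5 7 8 4 6 2 3) = [12, 10, 3, 0, 6, 7, 2, 8, 4, 5, 9, 11, 1]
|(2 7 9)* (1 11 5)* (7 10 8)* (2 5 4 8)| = |(1 11 4 8 7 9 5)(2 10)| = 14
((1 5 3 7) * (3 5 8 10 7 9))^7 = (1 7 10 8)(3 9) = [0, 7, 2, 9, 4, 5, 6, 10, 1, 3, 8]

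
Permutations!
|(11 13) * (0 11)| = |(0 11 13)| = 3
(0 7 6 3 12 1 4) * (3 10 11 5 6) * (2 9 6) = [7, 4, 9, 12, 0, 2, 10, 3, 8, 6, 11, 5, 1] = (0 7 3 12 1 4)(2 9 6 10 11 5)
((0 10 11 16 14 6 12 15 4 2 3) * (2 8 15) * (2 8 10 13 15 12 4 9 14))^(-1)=[3, 1, 16, 2, 6, 5, 14, 7, 12, 15, 4, 10, 8, 0, 9, 13, 11]=(0 3 2 16 11 10 4 6 14 9 15 13)(8 12)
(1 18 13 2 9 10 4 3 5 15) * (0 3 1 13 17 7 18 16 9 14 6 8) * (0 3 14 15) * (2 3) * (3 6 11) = (0 14 11 3 5)(1 16 9 10 4)(2 15 13 6 8)(7 18 17) = [14, 16, 15, 5, 1, 0, 8, 18, 2, 10, 4, 3, 12, 6, 11, 13, 9, 7, 17]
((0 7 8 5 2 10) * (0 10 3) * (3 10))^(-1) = (0 3 10 2 5 8 7) = [3, 1, 5, 10, 4, 8, 6, 0, 7, 9, 2]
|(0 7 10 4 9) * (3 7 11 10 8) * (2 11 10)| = 12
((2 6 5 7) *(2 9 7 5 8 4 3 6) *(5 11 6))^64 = (3 8 11)(4 6 5) = [0, 1, 2, 8, 6, 4, 5, 7, 11, 9, 10, 3]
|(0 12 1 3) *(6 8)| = 4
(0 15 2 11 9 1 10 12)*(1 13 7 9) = (0 15 2 11 1 10 12)(7 9 13) = [15, 10, 11, 3, 4, 5, 6, 9, 8, 13, 12, 1, 0, 7, 14, 2]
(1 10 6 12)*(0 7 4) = (0 7 4)(1 10 6 12) = [7, 10, 2, 3, 0, 5, 12, 4, 8, 9, 6, 11, 1]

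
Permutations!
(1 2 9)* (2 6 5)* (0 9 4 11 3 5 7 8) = (0 9 1 6 7 8)(2 4 11 3 5) = [9, 6, 4, 5, 11, 2, 7, 8, 0, 1, 10, 3]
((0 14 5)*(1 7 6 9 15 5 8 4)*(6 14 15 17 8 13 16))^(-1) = (0 5 15)(1 4 8 17 9 6 16 13 14 7) = [5, 4, 2, 3, 8, 15, 16, 1, 17, 6, 10, 11, 12, 14, 7, 0, 13, 9]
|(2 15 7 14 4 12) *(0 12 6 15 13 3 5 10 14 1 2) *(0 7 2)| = 36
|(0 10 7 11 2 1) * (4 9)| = |(0 10 7 11 2 1)(4 9)| = 6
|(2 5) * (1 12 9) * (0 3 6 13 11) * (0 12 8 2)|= |(0 3 6 13 11 12 9 1 8 2 5)|= 11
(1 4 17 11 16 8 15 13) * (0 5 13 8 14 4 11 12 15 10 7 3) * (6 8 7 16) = (0 5 13 1 11 6 8 10 16 14 4 17 12 15 7 3) = [5, 11, 2, 0, 17, 13, 8, 3, 10, 9, 16, 6, 15, 1, 4, 7, 14, 12]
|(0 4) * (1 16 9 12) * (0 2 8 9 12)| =15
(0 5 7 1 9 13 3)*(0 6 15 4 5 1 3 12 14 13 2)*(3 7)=(0 1 9 2)(3 6 15 4 5)(12 14 13)=[1, 9, 0, 6, 5, 3, 15, 7, 8, 2, 10, 11, 14, 12, 13, 4]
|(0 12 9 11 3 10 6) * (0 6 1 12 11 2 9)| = 6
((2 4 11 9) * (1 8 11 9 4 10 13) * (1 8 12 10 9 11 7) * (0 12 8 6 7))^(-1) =(0 8 1 7 6 13 10 12)(2 9)(4 11) =[8, 7, 9, 3, 11, 5, 13, 6, 1, 2, 12, 4, 0, 10]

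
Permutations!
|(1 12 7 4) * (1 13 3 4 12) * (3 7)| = 5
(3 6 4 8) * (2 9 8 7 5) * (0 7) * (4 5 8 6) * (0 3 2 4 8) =(0 7)(2 9 6 5 4 3 8) =[7, 1, 9, 8, 3, 4, 5, 0, 2, 6]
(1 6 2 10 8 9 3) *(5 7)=(1 6 2 10 8 9 3)(5 7)=[0, 6, 10, 1, 4, 7, 2, 5, 9, 3, 8]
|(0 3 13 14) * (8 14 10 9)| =|(0 3 13 10 9 8 14)| =7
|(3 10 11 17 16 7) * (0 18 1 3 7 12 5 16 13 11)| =|(0 18 1 3 10)(5 16 12)(11 17 13)| =15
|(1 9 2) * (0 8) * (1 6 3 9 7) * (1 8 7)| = |(0 7 8)(2 6 3 9)| = 12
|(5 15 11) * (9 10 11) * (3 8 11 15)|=|(3 8 11 5)(9 10 15)|=12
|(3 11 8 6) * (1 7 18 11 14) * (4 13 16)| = 24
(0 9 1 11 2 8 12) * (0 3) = [9, 11, 8, 0, 4, 5, 6, 7, 12, 1, 10, 2, 3] = (0 9 1 11 2 8 12 3)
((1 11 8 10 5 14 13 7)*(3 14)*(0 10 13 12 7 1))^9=(0 5 14 7 10 3 12)(1 11 8 13)=[5, 11, 2, 12, 4, 14, 6, 10, 13, 9, 3, 8, 0, 1, 7]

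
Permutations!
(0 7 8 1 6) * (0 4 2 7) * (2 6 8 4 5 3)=(1 8)(2 7 4 6 5 3)=[0, 8, 7, 2, 6, 3, 5, 4, 1]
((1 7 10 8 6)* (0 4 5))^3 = (1 8 7 6 10) = [0, 8, 2, 3, 4, 5, 10, 6, 7, 9, 1]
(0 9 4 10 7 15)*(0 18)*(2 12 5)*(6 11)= (0 9 4 10 7 15 18)(2 12 5)(6 11)= [9, 1, 12, 3, 10, 2, 11, 15, 8, 4, 7, 6, 5, 13, 14, 18, 16, 17, 0]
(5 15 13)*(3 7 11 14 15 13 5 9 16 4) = (3 7 11 14 15 5 13 9 16 4) = [0, 1, 2, 7, 3, 13, 6, 11, 8, 16, 10, 14, 12, 9, 15, 5, 4]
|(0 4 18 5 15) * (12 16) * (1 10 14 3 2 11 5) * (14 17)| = 12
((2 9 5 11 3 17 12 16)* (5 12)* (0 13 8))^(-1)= (0 8 13)(2 16 12 9)(3 11 5 17)= [8, 1, 16, 11, 4, 17, 6, 7, 13, 2, 10, 5, 9, 0, 14, 15, 12, 3]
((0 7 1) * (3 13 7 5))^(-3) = (0 13)(1 3)(5 7) = [13, 3, 2, 1, 4, 7, 6, 5, 8, 9, 10, 11, 12, 0]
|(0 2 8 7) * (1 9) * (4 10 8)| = |(0 2 4 10 8 7)(1 9)| = 6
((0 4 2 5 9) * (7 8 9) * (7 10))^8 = (10) = [0, 1, 2, 3, 4, 5, 6, 7, 8, 9, 10]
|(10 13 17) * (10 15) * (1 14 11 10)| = 7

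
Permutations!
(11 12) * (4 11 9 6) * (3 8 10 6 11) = (3 8 10 6 4)(9 11 12) = [0, 1, 2, 8, 3, 5, 4, 7, 10, 11, 6, 12, 9]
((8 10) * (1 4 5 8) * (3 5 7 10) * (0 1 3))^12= (0 10)(1 3)(4 5)(7 8)= [10, 3, 2, 1, 5, 4, 6, 8, 7, 9, 0]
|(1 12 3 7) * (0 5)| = |(0 5)(1 12 3 7)| = 4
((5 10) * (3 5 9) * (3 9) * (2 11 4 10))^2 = (2 4 3)(5 11 10) = [0, 1, 4, 2, 3, 11, 6, 7, 8, 9, 5, 10]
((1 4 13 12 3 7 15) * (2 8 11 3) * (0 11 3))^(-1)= (0 11)(1 15 7 3 8 2 12 13 4)= [11, 15, 12, 8, 1, 5, 6, 3, 2, 9, 10, 0, 13, 4, 14, 7]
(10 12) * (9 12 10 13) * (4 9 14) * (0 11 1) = [11, 0, 2, 3, 9, 5, 6, 7, 8, 12, 10, 1, 13, 14, 4] = (0 11 1)(4 9 12 13 14)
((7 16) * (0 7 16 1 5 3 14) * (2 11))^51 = (16)(0 5)(1 14)(2 11)(3 7) = [5, 14, 11, 7, 4, 0, 6, 3, 8, 9, 10, 2, 12, 13, 1, 15, 16]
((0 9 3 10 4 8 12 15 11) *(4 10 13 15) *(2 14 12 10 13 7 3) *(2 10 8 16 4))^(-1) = (0 11 15 13 10 9)(2 12 14)(3 7)(4 16) = [11, 1, 12, 7, 16, 5, 6, 3, 8, 0, 9, 15, 14, 10, 2, 13, 4]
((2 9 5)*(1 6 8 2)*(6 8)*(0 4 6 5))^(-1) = [9, 5, 8, 3, 0, 6, 4, 7, 1, 2] = (0 9 2 8 1 5 6 4)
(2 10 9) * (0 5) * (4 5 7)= (0 7 4 5)(2 10 9)= [7, 1, 10, 3, 5, 0, 6, 4, 8, 2, 9]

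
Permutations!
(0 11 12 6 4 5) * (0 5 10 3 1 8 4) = (0 11 12 6)(1 8 4 10 3) = [11, 8, 2, 1, 10, 5, 0, 7, 4, 9, 3, 12, 6]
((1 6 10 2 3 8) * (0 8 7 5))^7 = (0 7 2 6 8 5 3 10 1) = [7, 0, 6, 10, 4, 3, 8, 2, 5, 9, 1]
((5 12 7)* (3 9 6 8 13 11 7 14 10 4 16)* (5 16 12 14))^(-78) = (3 6 13 7)(4 5 10 12 14)(8 11 16 9) = [0, 1, 2, 6, 5, 10, 13, 3, 11, 8, 12, 16, 14, 7, 4, 15, 9]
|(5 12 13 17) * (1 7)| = |(1 7)(5 12 13 17)| = 4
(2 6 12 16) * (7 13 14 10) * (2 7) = [0, 1, 6, 3, 4, 5, 12, 13, 8, 9, 2, 11, 16, 14, 10, 15, 7] = (2 6 12 16 7 13 14 10)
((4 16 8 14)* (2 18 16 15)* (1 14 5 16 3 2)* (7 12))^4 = (2 18 3)(5 16 8) = [0, 1, 18, 2, 4, 16, 6, 7, 5, 9, 10, 11, 12, 13, 14, 15, 8, 17, 3]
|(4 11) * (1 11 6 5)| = |(1 11 4 6 5)| = 5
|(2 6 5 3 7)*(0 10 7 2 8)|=|(0 10 7 8)(2 6 5 3)|=4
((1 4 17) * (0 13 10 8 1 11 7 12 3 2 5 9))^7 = (0 11)(1 2)(3 8)(4 5)(7 13)(9 17)(10 12) = [11, 2, 1, 8, 5, 4, 6, 13, 3, 17, 12, 0, 10, 7, 14, 15, 16, 9]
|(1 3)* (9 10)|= |(1 3)(9 10)|= 2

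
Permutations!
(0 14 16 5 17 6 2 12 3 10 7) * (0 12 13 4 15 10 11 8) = [14, 1, 13, 11, 15, 17, 2, 12, 0, 9, 7, 8, 3, 4, 16, 10, 5, 6] = (0 14 16 5 17 6 2 13 4 15 10 7 12 3 11 8)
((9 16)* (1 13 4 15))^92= [0, 1, 2, 3, 4, 5, 6, 7, 8, 9, 10, 11, 12, 13, 14, 15, 16]= (16)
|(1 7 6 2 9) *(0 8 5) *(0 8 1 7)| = 4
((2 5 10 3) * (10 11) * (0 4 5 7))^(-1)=(0 7 2 3 10 11 5 4)=[7, 1, 3, 10, 0, 4, 6, 2, 8, 9, 11, 5]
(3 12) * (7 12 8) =(3 8 7 12) =[0, 1, 2, 8, 4, 5, 6, 12, 7, 9, 10, 11, 3]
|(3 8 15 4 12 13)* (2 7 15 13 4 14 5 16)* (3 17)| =12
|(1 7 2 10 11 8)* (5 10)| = |(1 7 2 5 10 11 8)| = 7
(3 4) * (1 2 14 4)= [0, 2, 14, 1, 3, 5, 6, 7, 8, 9, 10, 11, 12, 13, 4]= (1 2 14 4 3)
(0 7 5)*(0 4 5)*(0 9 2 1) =(0 7 9 2 1)(4 5) =[7, 0, 1, 3, 5, 4, 6, 9, 8, 2]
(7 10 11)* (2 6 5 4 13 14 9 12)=(2 6 5 4 13 14 9 12)(7 10 11)=[0, 1, 6, 3, 13, 4, 5, 10, 8, 12, 11, 7, 2, 14, 9]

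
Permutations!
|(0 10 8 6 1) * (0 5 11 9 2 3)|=10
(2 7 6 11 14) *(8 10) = (2 7 6 11 14)(8 10) = [0, 1, 7, 3, 4, 5, 11, 6, 10, 9, 8, 14, 12, 13, 2]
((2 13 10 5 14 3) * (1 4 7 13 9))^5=(1 5)(2 13)(3 7)(4 14)(9 10)=[0, 5, 13, 7, 14, 1, 6, 3, 8, 10, 9, 11, 12, 2, 4]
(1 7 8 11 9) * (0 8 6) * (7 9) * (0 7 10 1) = [8, 9, 2, 3, 4, 5, 7, 6, 11, 0, 1, 10] = (0 8 11 10 1 9)(6 7)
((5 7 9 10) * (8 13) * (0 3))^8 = (13) = [0, 1, 2, 3, 4, 5, 6, 7, 8, 9, 10, 11, 12, 13]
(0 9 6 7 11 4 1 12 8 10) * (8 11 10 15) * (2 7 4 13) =[9, 12, 7, 3, 1, 5, 4, 10, 15, 6, 0, 13, 11, 2, 14, 8] =(0 9 6 4 1 12 11 13 2 7 10)(8 15)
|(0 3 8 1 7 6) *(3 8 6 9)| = |(0 8 1 7 9 3 6)| = 7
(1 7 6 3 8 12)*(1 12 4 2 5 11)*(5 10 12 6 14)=[0, 7, 10, 8, 2, 11, 3, 14, 4, 9, 12, 1, 6, 13, 5]=(1 7 14 5 11)(2 10 12 6 3 8 4)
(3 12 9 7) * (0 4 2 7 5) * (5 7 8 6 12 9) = [4, 1, 8, 9, 2, 0, 12, 3, 6, 7, 10, 11, 5] = (0 4 2 8 6 12 5)(3 9 7)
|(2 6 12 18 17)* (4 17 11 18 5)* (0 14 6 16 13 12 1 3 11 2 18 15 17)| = |(0 14 6 1 3 11 15 17 18 2 16 13 12 5 4)| = 15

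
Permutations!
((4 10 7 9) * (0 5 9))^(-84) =(10) =[0, 1, 2, 3, 4, 5, 6, 7, 8, 9, 10]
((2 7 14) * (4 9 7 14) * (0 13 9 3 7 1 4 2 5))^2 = (0 9 4 7 14)(1 3 2 5 13) = [9, 3, 5, 2, 7, 13, 6, 14, 8, 4, 10, 11, 12, 1, 0]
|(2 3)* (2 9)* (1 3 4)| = |(1 3 9 2 4)| = 5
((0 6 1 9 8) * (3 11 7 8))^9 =(0 6 1 9 3 11 7 8) =[6, 9, 2, 11, 4, 5, 1, 8, 0, 3, 10, 7]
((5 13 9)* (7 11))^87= [0, 1, 2, 3, 4, 5, 6, 11, 8, 9, 10, 7, 12, 13]= (13)(7 11)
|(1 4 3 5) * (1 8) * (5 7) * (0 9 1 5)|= |(0 9 1 4 3 7)(5 8)|= 6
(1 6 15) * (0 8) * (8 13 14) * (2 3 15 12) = (0 13 14 8)(1 6 12 2 3 15) = [13, 6, 3, 15, 4, 5, 12, 7, 0, 9, 10, 11, 2, 14, 8, 1]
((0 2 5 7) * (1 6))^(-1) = (0 7 5 2)(1 6) = [7, 6, 0, 3, 4, 2, 1, 5]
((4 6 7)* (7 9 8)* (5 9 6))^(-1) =(4 7 8 9 5) =[0, 1, 2, 3, 7, 4, 6, 8, 9, 5]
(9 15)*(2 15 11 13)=[0, 1, 15, 3, 4, 5, 6, 7, 8, 11, 10, 13, 12, 2, 14, 9]=(2 15 9 11 13)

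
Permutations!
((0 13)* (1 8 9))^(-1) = (0 13)(1 9 8) = [13, 9, 2, 3, 4, 5, 6, 7, 1, 8, 10, 11, 12, 0]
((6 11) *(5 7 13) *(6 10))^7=(5 7 13)(6 11 10)=[0, 1, 2, 3, 4, 7, 11, 13, 8, 9, 6, 10, 12, 5]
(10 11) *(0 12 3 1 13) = (0 12 3 1 13)(10 11) = [12, 13, 2, 1, 4, 5, 6, 7, 8, 9, 11, 10, 3, 0]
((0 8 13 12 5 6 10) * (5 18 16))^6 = (0 5 12)(6 18 8)(10 16 13) = [5, 1, 2, 3, 4, 12, 18, 7, 6, 9, 16, 11, 0, 10, 14, 15, 13, 17, 8]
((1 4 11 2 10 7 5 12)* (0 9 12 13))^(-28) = (0 11 13 4 5 1 7 12 10 9 2) = [11, 7, 0, 3, 5, 1, 6, 12, 8, 2, 9, 13, 10, 4]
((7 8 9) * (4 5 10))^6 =(10) =[0, 1, 2, 3, 4, 5, 6, 7, 8, 9, 10]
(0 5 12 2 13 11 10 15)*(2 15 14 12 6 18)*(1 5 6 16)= (0 6 18 2 13 11 10 14 12 15)(1 5 16)= [6, 5, 13, 3, 4, 16, 18, 7, 8, 9, 14, 10, 15, 11, 12, 0, 1, 17, 2]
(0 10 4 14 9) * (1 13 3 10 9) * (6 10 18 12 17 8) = (0 9)(1 13 3 18 12 17 8 6 10 4 14) = [9, 13, 2, 18, 14, 5, 10, 7, 6, 0, 4, 11, 17, 3, 1, 15, 16, 8, 12]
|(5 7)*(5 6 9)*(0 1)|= 4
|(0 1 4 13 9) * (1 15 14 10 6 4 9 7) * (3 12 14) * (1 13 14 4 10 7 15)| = 42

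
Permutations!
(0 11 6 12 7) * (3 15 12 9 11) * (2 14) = (0 3 15 12 7)(2 14)(6 9 11) = [3, 1, 14, 15, 4, 5, 9, 0, 8, 11, 10, 6, 7, 13, 2, 12]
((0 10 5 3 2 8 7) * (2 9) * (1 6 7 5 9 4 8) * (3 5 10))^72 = (0 4 10 2 6)(1 7 3 8 9) = [4, 7, 6, 8, 10, 5, 0, 3, 9, 1, 2]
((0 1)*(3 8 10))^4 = (3 8 10) = [0, 1, 2, 8, 4, 5, 6, 7, 10, 9, 3]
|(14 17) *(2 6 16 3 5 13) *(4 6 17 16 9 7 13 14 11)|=|(2 17 11 4 6 9 7 13)(3 5 14 16)|=8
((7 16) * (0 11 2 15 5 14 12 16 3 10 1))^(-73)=[1, 10, 11, 7, 4, 15, 6, 16, 8, 9, 3, 0, 14, 13, 5, 2, 12]=(0 1 10 3 7 16 12 14 5 15 2 11)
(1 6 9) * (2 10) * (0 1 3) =(0 1 6 9 3)(2 10) =[1, 6, 10, 0, 4, 5, 9, 7, 8, 3, 2]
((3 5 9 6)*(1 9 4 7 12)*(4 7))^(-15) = [0, 12, 2, 6, 4, 3, 9, 5, 8, 1, 10, 11, 7] = (1 12 7 5 3 6 9)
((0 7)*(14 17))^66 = [0, 1, 2, 3, 4, 5, 6, 7, 8, 9, 10, 11, 12, 13, 14, 15, 16, 17] = (17)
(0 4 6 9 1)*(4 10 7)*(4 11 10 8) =(0 8 4 6 9 1)(7 11 10) =[8, 0, 2, 3, 6, 5, 9, 11, 4, 1, 7, 10]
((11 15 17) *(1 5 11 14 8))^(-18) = [0, 15, 2, 3, 4, 17, 6, 7, 11, 9, 10, 14, 12, 13, 5, 8, 16, 1] = (1 15 8 11 14 5 17)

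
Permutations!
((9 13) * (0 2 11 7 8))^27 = (0 11 8 2 7)(9 13) = [11, 1, 7, 3, 4, 5, 6, 0, 2, 13, 10, 8, 12, 9]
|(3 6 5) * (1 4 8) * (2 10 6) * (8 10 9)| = |(1 4 10 6 5 3 2 9 8)| = 9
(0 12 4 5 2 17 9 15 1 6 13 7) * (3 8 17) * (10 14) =[12, 6, 3, 8, 5, 2, 13, 0, 17, 15, 14, 11, 4, 7, 10, 1, 16, 9] =(0 12 4 5 2 3 8 17 9 15 1 6 13 7)(10 14)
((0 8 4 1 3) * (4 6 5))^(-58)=(0 1 5 8 3 4 6)=[1, 5, 2, 4, 6, 8, 0, 7, 3]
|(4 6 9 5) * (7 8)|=|(4 6 9 5)(7 8)|=4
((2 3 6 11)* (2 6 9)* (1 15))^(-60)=(15)=[0, 1, 2, 3, 4, 5, 6, 7, 8, 9, 10, 11, 12, 13, 14, 15]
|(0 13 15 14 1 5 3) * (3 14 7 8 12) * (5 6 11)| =|(0 13 15 7 8 12 3)(1 6 11 5 14)| =35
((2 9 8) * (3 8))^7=(2 8 3 9)=[0, 1, 8, 9, 4, 5, 6, 7, 3, 2]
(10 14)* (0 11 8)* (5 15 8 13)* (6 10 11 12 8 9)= (0 12 8)(5 15 9 6 10 14 11 13)= [12, 1, 2, 3, 4, 15, 10, 7, 0, 6, 14, 13, 8, 5, 11, 9]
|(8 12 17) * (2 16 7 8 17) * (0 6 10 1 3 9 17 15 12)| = |(0 6 10 1 3 9 17 15 12 2 16 7 8)| = 13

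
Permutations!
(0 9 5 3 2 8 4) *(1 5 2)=[9, 5, 8, 1, 0, 3, 6, 7, 4, 2]=(0 9 2 8 4)(1 5 3)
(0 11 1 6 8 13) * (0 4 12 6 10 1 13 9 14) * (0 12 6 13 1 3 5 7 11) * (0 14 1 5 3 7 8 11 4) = (0 14 12 13)(1 10 7 4 6 11 5 8 9) = [14, 10, 2, 3, 6, 8, 11, 4, 9, 1, 7, 5, 13, 0, 12]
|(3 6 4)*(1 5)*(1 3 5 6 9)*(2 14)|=|(1 6 4 5 3 9)(2 14)|=6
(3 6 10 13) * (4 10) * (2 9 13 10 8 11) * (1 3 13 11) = (13)(1 3 6 4 8)(2 9 11) = [0, 3, 9, 6, 8, 5, 4, 7, 1, 11, 10, 2, 12, 13]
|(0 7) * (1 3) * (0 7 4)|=|(7)(0 4)(1 3)|=2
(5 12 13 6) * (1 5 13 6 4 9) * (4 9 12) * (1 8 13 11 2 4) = (1 5)(2 4 12 6 11)(8 13 9) = [0, 5, 4, 3, 12, 1, 11, 7, 13, 8, 10, 2, 6, 9]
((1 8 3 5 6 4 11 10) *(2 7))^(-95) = (1 8 3 5 6 4 11 10)(2 7) = [0, 8, 7, 5, 11, 6, 4, 2, 3, 9, 1, 10]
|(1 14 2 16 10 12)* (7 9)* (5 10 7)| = |(1 14 2 16 7 9 5 10 12)| = 9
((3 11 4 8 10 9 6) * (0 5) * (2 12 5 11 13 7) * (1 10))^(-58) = [12, 4, 13, 9, 0, 2, 10, 3, 11, 1, 8, 5, 7, 6] = (0 12 7 3 9 1 4)(2 13 6 10 8 11 5)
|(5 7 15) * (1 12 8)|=3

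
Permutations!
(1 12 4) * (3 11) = (1 12 4)(3 11) = [0, 12, 2, 11, 1, 5, 6, 7, 8, 9, 10, 3, 4]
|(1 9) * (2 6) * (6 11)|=|(1 9)(2 11 6)|=6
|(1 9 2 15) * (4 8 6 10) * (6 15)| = 8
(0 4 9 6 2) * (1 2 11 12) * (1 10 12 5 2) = [4, 1, 0, 3, 9, 2, 11, 7, 8, 6, 12, 5, 10] = (0 4 9 6 11 5 2)(10 12)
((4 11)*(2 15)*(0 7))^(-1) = [7, 1, 15, 3, 11, 5, 6, 0, 8, 9, 10, 4, 12, 13, 14, 2] = (0 7)(2 15)(4 11)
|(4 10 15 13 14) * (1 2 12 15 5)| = |(1 2 12 15 13 14 4 10 5)| = 9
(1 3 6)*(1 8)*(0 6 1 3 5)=(0 6 8 3 1 5)=[6, 5, 2, 1, 4, 0, 8, 7, 3]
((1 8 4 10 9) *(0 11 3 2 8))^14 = [4, 8, 1, 9, 11, 5, 6, 7, 0, 2, 3, 10] = (0 4 11 10 3 9 2 1 8)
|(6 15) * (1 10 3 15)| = |(1 10 3 15 6)| = 5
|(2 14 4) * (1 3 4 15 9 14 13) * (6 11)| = |(1 3 4 2 13)(6 11)(9 14 15)| = 30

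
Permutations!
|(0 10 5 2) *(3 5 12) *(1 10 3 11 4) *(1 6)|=|(0 3 5 2)(1 10 12 11 4 6)|=12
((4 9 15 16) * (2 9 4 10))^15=(16)=[0, 1, 2, 3, 4, 5, 6, 7, 8, 9, 10, 11, 12, 13, 14, 15, 16]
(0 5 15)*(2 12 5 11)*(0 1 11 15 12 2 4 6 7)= (0 15 1 11 4 6 7)(5 12)= [15, 11, 2, 3, 6, 12, 7, 0, 8, 9, 10, 4, 5, 13, 14, 1]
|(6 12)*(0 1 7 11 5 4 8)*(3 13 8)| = 18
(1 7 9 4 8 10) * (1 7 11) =[0, 11, 2, 3, 8, 5, 6, 9, 10, 4, 7, 1] =(1 11)(4 8 10 7 9)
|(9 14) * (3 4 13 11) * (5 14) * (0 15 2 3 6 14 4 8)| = |(0 15 2 3 8)(4 13 11 6 14 9 5)| = 35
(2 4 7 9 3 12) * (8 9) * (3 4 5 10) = (2 5 10 3 12)(4 7 8 9) = [0, 1, 5, 12, 7, 10, 6, 8, 9, 4, 3, 11, 2]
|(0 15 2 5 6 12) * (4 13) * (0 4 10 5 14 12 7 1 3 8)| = 14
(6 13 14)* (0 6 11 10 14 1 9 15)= (0 6 13 1 9 15)(10 14 11)= [6, 9, 2, 3, 4, 5, 13, 7, 8, 15, 14, 10, 12, 1, 11, 0]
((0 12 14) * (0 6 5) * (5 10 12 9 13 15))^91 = [9, 1, 2, 3, 4, 0, 14, 7, 8, 13, 6, 11, 10, 15, 12, 5] = (0 9 13 15 5)(6 14 12 10)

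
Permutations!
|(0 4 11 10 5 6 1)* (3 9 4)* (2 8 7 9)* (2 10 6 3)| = |(0 2 8 7 9 4 11 6 1)(3 10 5)| = 9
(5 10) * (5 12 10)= (10 12)= [0, 1, 2, 3, 4, 5, 6, 7, 8, 9, 12, 11, 10]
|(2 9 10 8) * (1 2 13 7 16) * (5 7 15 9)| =|(1 2 5 7 16)(8 13 15 9 10)| =5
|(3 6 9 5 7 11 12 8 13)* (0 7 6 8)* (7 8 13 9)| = |(0 8 9 5 6 7 11 12)(3 13)| = 8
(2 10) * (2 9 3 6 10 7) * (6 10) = (2 7)(3 10 9) = [0, 1, 7, 10, 4, 5, 6, 2, 8, 3, 9]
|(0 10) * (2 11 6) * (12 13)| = 6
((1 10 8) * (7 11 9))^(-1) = (1 8 10)(7 9 11) = [0, 8, 2, 3, 4, 5, 6, 9, 10, 11, 1, 7]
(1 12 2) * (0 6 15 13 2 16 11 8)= (0 6 15 13 2 1 12 16 11 8)= [6, 12, 1, 3, 4, 5, 15, 7, 0, 9, 10, 8, 16, 2, 14, 13, 11]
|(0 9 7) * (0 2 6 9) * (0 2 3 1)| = 7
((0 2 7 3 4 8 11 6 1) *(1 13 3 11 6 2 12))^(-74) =[12, 0, 7, 4, 8, 5, 13, 11, 6, 9, 10, 2, 1, 3] =(0 12 1)(2 7 11)(3 4 8 6 13)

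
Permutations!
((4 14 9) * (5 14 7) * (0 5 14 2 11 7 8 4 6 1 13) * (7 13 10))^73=(0 11 5 13 2)(1 10 7 14 9 6)(4 8)=[11, 10, 0, 3, 8, 13, 1, 14, 4, 6, 7, 5, 12, 2, 9]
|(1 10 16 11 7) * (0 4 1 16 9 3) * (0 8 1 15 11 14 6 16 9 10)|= |(0 4 15 11 7 9 3 8 1)(6 16 14)|= 9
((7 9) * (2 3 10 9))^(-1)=(2 7 9 10 3)=[0, 1, 7, 2, 4, 5, 6, 9, 8, 10, 3]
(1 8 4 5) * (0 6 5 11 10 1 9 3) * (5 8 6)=(0 5 9 3)(1 6 8 4 11 10)=[5, 6, 2, 0, 11, 9, 8, 7, 4, 3, 1, 10]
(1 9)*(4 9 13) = (1 13 4 9) = [0, 13, 2, 3, 9, 5, 6, 7, 8, 1, 10, 11, 12, 4]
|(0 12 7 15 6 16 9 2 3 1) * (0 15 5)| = 28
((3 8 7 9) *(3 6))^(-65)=(9)=[0, 1, 2, 3, 4, 5, 6, 7, 8, 9]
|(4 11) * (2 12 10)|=6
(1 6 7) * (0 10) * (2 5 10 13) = [13, 6, 5, 3, 4, 10, 7, 1, 8, 9, 0, 11, 12, 2] = (0 13 2 5 10)(1 6 7)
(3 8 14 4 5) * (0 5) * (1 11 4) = (0 5 3 8 14 1 11 4) = [5, 11, 2, 8, 0, 3, 6, 7, 14, 9, 10, 4, 12, 13, 1]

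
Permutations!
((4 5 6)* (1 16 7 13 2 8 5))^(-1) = [0, 4, 13, 3, 6, 8, 5, 16, 2, 9, 10, 11, 12, 7, 14, 15, 1] = (1 4 6 5 8 2 13 7 16)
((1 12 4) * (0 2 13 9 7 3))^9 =(0 9)(2 7)(3 13) =[9, 1, 7, 13, 4, 5, 6, 2, 8, 0, 10, 11, 12, 3]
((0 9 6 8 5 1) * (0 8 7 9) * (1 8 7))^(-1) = (1 6 9 7)(5 8) = [0, 6, 2, 3, 4, 8, 9, 1, 5, 7]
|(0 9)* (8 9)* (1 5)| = 6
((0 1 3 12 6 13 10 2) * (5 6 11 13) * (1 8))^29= (0 1 12 13 2 8 3 11 10)(5 6)= [1, 12, 8, 11, 4, 6, 5, 7, 3, 9, 0, 10, 13, 2]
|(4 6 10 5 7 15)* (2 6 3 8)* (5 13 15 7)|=8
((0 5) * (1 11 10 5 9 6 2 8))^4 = (0 8 5 2 10 6 11 9 1) = [8, 0, 10, 3, 4, 2, 11, 7, 5, 1, 6, 9]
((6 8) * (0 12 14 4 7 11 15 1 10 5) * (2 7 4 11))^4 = [15, 12, 2, 3, 4, 11, 6, 7, 8, 9, 14, 5, 1, 13, 10, 0] = (0 15)(1 12)(5 11)(10 14)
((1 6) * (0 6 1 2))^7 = (0 6 2) = [6, 1, 0, 3, 4, 5, 2]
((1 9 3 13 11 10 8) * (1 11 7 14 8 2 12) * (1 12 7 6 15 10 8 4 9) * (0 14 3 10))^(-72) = [2, 1, 15, 14, 3, 5, 9, 0, 8, 13, 6, 11, 12, 4, 7, 10] = (0 2 15 10 6 9 13 4 3 14 7)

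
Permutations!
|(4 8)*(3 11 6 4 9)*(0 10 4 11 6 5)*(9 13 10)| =12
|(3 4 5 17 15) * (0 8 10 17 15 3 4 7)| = 6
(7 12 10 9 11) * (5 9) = (5 9 11 7 12 10) = [0, 1, 2, 3, 4, 9, 6, 12, 8, 11, 5, 7, 10]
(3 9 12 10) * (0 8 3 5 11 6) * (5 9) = [8, 1, 2, 5, 4, 11, 0, 7, 3, 12, 9, 6, 10] = (0 8 3 5 11 6)(9 12 10)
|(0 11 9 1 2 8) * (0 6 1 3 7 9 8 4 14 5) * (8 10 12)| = |(0 11 10 12 8 6 1 2 4 14 5)(3 7 9)| = 33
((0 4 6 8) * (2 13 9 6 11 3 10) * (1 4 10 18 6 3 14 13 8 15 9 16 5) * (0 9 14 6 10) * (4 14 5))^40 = [0, 4, 18, 8, 5, 16, 14, 7, 10, 2, 3, 1, 12, 6, 11, 13, 15, 17, 9] = (1 4 5 16 15 13 6 14 11)(2 18 9)(3 8 10)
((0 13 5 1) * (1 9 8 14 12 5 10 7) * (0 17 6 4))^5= (0 17 10 4 1 13 6 7)= [17, 13, 2, 3, 1, 5, 7, 0, 8, 9, 4, 11, 12, 6, 14, 15, 16, 10]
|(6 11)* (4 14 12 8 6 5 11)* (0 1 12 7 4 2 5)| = 24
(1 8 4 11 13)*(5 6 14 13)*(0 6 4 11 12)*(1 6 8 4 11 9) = (0 8 9 1 4 12)(5 11)(6 14 13) = [8, 4, 2, 3, 12, 11, 14, 7, 9, 1, 10, 5, 0, 6, 13]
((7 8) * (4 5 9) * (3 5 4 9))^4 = (9) = [0, 1, 2, 3, 4, 5, 6, 7, 8, 9]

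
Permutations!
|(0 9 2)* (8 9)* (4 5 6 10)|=|(0 8 9 2)(4 5 6 10)|=4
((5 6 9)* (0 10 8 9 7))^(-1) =(0 7 6 5 9 8 10) =[7, 1, 2, 3, 4, 9, 5, 6, 10, 8, 0]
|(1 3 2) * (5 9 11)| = 3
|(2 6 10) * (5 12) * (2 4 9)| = |(2 6 10 4 9)(5 12)| = 10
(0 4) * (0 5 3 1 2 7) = [4, 2, 7, 1, 5, 3, 6, 0] = (0 4 5 3 1 2 7)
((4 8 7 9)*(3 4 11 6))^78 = (3 4 8 7 9 11 6) = [0, 1, 2, 4, 8, 5, 3, 9, 7, 11, 10, 6]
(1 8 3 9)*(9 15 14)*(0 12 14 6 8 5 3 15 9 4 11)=(0 12 14 4 11)(1 5 3 9)(6 8 15)=[12, 5, 2, 9, 11, 3, 8, 7, 15, 1, 10, 0, 14, 13, 4, 6]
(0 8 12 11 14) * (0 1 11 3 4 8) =[0, 11, 2, 4, 8, 5, 6, 7, 12, 9, 10, 14, 3, 13, 1] =(1 11 14)(3 4 8 12)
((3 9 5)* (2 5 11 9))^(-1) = (2 3 5)(9 11) = [0, 1, 3, 5, 4, 2, 6, 7, 8, 11, 10, 9]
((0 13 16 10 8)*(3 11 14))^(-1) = (0 8 10 16 13)(3 14 11) = [8, 1, 2, 14, 4, 5, 6, 7, 10, 9, 16, 3, 12, 0, 11, 15, 13]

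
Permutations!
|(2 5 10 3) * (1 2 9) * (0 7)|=6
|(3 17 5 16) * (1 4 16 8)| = |(1 4 16 3 17 5 8)| = 7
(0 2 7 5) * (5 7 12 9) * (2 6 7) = (0 6 7 2 12 9 5) = [6, 1, 12, 3, 4, 0, 7, 2, 8, 5, 10, 11, 9]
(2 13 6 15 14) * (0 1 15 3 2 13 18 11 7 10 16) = [1, 15, 18, 2, 4, 5, 3, 10, 8, 9, 16, 7, 12, 6, 13, 14, 0, 17, 11] = (0 1 15 14 13 6 3 2 18 11 7 10 16)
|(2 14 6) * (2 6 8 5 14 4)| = 6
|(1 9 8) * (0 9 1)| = |(0 9 8)| = 3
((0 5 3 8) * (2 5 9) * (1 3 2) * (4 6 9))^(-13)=(0 4 6 9 1 3 8)(2 5)=[4, 3, 5, 8, 6, 2, 9, 7, 0, 1]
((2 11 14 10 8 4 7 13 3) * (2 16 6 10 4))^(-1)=(2 8 10 6 16 3 13 7 4 14 11)=[0, 1, 8, 13, 14, 5, 16, 4, 10, 9, 6, 2, 12, 7, 11, 15, 3]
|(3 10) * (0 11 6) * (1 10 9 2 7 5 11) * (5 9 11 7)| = |(0 1 10 3 11 6)(2 5 7 9)| = 12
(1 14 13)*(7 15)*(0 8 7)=[8, 14, 2, 3, 4, 5, 6, 15, 7, 9, 10, 11, 12, 1, 13, 0]=(0 8 7 15)(1 14 13)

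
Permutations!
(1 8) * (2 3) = (1 8)(2 3) = [0, 8, 3, 2, 4, 5, 6, 7, 1]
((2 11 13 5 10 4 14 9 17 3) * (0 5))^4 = (0 14 2 5 9 11 10 17 13 4 3) = [14, 1, 5, 0, 3, 9, 6, 7, 8, 11, 17, 10, 12, 4, 2, 15, 16, 13]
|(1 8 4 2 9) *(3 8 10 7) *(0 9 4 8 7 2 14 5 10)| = |(0 9 1)(2 4 14 5 10)(3 7)| = 30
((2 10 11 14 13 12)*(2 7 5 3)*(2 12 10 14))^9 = (2 11 10 13 14)(3 12 7 5) = [0, 1, 11, 12, 4, 3, 6, 5, 8, 9, 13, 10, 7, 14, 2]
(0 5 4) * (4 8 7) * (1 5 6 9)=(0 6 9 1 5 8 7 4)=[6, 5, 2, 3, 0, 8, 9, 4, 7, 1]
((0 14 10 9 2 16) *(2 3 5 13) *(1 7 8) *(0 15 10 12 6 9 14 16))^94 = (0 13 3 6 14 15)(1 7 8)(2 5 9 12 10 16) = [13, 7, 5, 6, 4, 9, 14, 8, 1, 12, 16, 11, 10, 3, 15, 0, 2]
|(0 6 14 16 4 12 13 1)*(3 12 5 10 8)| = |(0 6 14 16 4 5 10 8 3 12 13 1)| = 12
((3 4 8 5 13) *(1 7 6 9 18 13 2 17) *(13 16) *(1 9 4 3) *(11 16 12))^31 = (1 4 2 18 16 7 8 17 12 13 6 5 9 11) = [0, 4, 18, 3, 2, 9, 5, 8, 17, 11, 10, 1, 13, 6, 14, 15, 7, 12, 16]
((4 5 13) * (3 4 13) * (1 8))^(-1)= [0, 8, 2, 5, 3, 4, 6, 7, 1, 9, 10, 11, 12, 13]= (13)(1 8)(3 5 4)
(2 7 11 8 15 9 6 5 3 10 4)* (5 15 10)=(2 7 11 8 10 4)(3 5)(6 15 9)=[0, 1, 7, 5, 2, 3, 15, 11, 10, 6, 4, 8, 12, 13, 14, 9]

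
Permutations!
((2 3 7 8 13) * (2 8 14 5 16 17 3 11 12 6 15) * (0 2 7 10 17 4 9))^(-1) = [9, 1, 0, 17, 16, 14, 12, 15, 13, 4, 3, 2, 11, 8, 7, 6, 5, 10] = (0 9 4 16 5 14 7 15 6 12 11 2)(3 17 10)(8 13)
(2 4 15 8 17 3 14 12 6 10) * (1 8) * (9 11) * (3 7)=(1 8 17 7 3 14 12 6 10 2 4 15)(9 11)=[0, 8, 4, 14, 15, 5, 10, 3, 17, 11, 2, 9, 6, 13, 12, 1, 16, 7]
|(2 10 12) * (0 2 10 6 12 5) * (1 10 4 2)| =4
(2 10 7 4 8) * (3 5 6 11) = (2 10 7 4 8)(3 5 6 11) = [0, 1, 10, 5, 8, 6, 11, 4, 2, 9, 7, 3]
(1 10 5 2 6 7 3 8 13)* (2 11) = (1 10 5 11 2 6 7 3 8 13) = [0, 10, 6, 8, 4, 11, 7, 3, 13, 9, 5, 2, 12, 1]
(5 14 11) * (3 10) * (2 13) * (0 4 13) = (0 4 13 2)(3 10)(5 14 11) = [4, 1, 0, 10, 13, 14, 6, 7, 8, 9, 3, 5, 12, 2, 11]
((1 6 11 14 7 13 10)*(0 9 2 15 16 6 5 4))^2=(0 2 16 11 7 10 5)(1 4 9 15 6 14 13)=[2, 4, 16, 3, 9, 0, 14, 10, 8, 15, 5, 7, 12, 1, 13, 6, 11]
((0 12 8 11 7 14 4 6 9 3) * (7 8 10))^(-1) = [3, 1, 2, 9, 14, 5, 4, 10, 11, 6, 12, 8, 0, 13, 7] = (0 3 9 6 4 14 7 10 12)(8 11)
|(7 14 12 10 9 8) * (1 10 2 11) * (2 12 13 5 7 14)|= |(1 10 9 8 14 13 5 7 2 11)|= 10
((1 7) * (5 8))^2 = (8) = [0, 1, 2, 3, 4, 5, 6, 7, 8]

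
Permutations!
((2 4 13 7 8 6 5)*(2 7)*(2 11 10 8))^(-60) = (2 11 6)(4 10 5)(7 13 8) = [0, 1, 11, 3, 10, 4, 2, 13, 7, 9, 5, 6, 12, 8]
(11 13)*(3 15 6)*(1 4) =[0, 4, 2, 15, 1, 5, 3, 7, 8, 9, 10, 13, 12, 11, 14, 6] =(1 4)(3 15 6)(11 13)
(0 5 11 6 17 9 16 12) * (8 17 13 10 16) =(0 5 11 6 13 10 16 12)(8 17 9) =[5, 1, 2, 3, 4, 11, 13, 7, 17, 8, 16, 6, 0, 10, 14, 15, 12, 9]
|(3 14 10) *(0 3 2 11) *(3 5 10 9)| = 15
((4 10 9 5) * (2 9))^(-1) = [0, 1, 10, 3, 5, 9, 6, 7, 8, 2, 4] = (2 10 4 5 9)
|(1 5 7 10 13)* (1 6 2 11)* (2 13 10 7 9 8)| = 6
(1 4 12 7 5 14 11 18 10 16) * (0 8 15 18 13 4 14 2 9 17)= (0 8 15 18 10 16 1 14 11 13 4 12 7 5 2 9 17)= [8, 14, 9, 3, 12, 2, 6, 5, 15, 17, 16, 13, 7, 4, 11, 18, 1, 0, 10]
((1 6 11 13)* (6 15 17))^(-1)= (1 13 11 6 17 15)= [0, 13, 2, 3, 4, 5, 17, 7, 8, 9, 10, 6, 12, 11, 14, 1, 16, 15]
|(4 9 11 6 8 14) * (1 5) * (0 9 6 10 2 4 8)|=|(0 9 11 10 2 4 6)(1 5)(8 14)|=14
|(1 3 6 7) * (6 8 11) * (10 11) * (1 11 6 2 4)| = 9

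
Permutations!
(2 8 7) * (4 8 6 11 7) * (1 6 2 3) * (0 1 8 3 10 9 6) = (0 1)(3 8 4)(6 11 7 10 9) = [1, 0, 2, 8, 3, 5, 11, 10, 4, 6, 9, 7]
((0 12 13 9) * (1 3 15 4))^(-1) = (0 9 13 12)(1 4 15 3) = [9, 4, 2, 1, 15, 5, 6, 7, 8, 13, 10, 11, 0, 12, 14, 3]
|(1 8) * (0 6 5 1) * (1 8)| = |(0 6 5 8)| = 4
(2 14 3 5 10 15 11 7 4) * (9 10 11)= (2 14 3 5 11 7 4)(9 10 15)= [0, 1, 14, 5, 2, 11, 6, 4, 8, 10, 15, 7, 12, 13, 3, 9]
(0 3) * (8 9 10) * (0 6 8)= (0 3 6 8 9 10)= [3, 1, 2, 6, 4, 5, 8, 7, 9, 10, 0]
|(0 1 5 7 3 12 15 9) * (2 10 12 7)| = |(0 1 5 2 10 12 15 9)(3 7)| = 8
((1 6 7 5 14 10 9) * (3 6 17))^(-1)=(1 9 10 14 5 7 6 3 17)=[0, 9, 2, 17, 4, 7, 3, 6, 8, 10, 14, 11, 12, 13, 5, 15, 16, 1]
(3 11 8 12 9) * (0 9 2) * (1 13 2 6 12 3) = [9, 13, 0, 11, 4, 5, 12, 7, 3, 1, 10, 8, 6, 2] = (0 9 1 13 2)(3 11 8)(6 12)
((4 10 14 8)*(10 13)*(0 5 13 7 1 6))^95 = [8, 10, 2, 3, 5, 4, 14, 13, 0, 9, 1, 11, 12, 7, 6] = (0 8)(1 10)(4 5)(6 14)(7 13)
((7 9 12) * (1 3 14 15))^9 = [0, 3, 2, 14, 4, 5, 6, 7, 8, 9, 10, 11, 12, 13, 15, 1] = (1 3 14 15)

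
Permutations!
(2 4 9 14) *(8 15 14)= (2 4 9 8 15 14)= [0, 1, 4, 3, 9, 5, 6, 7, 15, 8, 10, 11, 12, 13, 2, 14]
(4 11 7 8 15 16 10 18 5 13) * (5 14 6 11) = (4 5 13)(6 11 7 8 15 16 10 18 14) = [0, 1, 2, 3, 5, 13, 11, 8, 15, 9, 18, 7, 12, 4, 6, 16, 10, 17, 14]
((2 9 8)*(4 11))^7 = (2 9 8)(4 11) = [0, 1, 9, 3, 11, 5, 6, 7, 2, 8, 10, 4]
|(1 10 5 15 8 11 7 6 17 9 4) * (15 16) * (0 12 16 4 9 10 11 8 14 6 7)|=|(0 12 16 15 14 6 17 10 5 4 1 11)|=12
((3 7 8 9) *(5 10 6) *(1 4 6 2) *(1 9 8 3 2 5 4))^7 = (2 9)(3 7)(4 6)(5 10) = [0, 1, 9, 7, 6, 10, 4, 3, 8, 2, 5]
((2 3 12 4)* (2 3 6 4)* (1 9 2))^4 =(1 4 9 3 2 12 6) =[0, 4, 12, 2, 9, 5, 1, 7, 8, 3, 10, 11, 6]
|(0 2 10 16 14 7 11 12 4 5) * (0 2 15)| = |(0 15)(2 10 16 14 7 11 12 4 5)| = 18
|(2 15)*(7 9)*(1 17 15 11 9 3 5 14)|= |(1 17 15 2 11 9 7 3 5 14)|= 10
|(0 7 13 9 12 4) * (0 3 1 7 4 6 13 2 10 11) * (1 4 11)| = 4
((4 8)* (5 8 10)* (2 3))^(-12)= (10)= [0, 1, 2, 3, 4, 5, 6, 7, 8, 9, 10]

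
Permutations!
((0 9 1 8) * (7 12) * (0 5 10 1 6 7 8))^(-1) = (0 1 10 5 8 12 7 6 9) = [1, 10, 2, 3, 4, 8, 9, 6, 12, 0, 5, 11, 7]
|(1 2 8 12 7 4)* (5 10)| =6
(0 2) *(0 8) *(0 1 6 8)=(0 2)(1 6 8)=[2, 6, 0, 3, 4, 5, 8, 7, 1]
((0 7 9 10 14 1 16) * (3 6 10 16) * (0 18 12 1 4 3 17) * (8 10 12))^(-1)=(0 17 1 12 6 3 4 14 10 8 18 16 9 7)=[17, 12, 2, 4, 14, 5, 3, 0, 18, 7, 8, 11, 6, 13, 10, 15, 9, 1, 16]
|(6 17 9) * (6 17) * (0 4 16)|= |(0 4 16)(9 17)|= 6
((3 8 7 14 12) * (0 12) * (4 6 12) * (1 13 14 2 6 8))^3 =(0 7 12 13 4 2 3 14 8 6 1) =[7, 0, 3, 14, 2, 5, 1, 12, 6, 9, 10, 11, 13, 4, 8]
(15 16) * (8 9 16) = (8 9 16 15) = [0, 1, 2, 3, 4, 5, 6, 7, 9, 16, 10, 11, 12, 13, 14, 8, 15]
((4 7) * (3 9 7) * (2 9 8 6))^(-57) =(2 6 8 3 4 7 9) =[0, 1, 6, 4, 7, 5, 8, 9, 3, 2]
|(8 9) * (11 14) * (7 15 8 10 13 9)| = |(7 15 8)(9 10 13)(11 14)| = 6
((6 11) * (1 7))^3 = [0, 7, 2, 3, 4, 5, 11, 1, 8, 9, 10, 6] = (1 7)(6 11)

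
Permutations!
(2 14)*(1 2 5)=(1 2 14 5)=[0, 2, 14, 3, 4, 1, 6, 7, 8, 9, 10, 11, 12, 13, 5]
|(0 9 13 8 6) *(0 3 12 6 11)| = |(0 9 13 8 11)(3 12 6)| = 15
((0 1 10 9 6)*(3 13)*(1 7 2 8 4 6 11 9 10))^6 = (13) = [0, 1, 2, 3, 4, 5, 6, 7, 8, 9, 10, 11, 12, 13]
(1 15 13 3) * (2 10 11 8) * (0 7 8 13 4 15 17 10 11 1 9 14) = (0 7 8 2 11 13 3 9 14)(1 17 10)(4 15) = [7, 17, 11, 9, 15, 5, 6, 8, 2, 14, 1, 13, 12, 3, 0, 4, 16, 10]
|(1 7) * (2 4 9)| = 6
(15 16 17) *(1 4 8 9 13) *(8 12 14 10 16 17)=(1 4 12 14 10 16 8 9 13)(15 17)=[0, 4, 2, 3, 12, 5, 6, 7, 9, 13, 16, 11, 14, 1, 10, 17, 8, 15]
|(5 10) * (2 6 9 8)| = 4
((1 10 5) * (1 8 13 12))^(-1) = (1 12 13 8 5 10) = [0, 12, 2, 3, 4, 10, 6, 7, 5, 9, 1, 11, 13, 8]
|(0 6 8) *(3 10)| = |(0 6 8)(3 10)| = 6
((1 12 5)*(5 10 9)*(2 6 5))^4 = (1 2 12 6 10 5 9) = [0, 2, 12, 3, 4, 9, 10, 7, 8, 1, 5, 11, 6]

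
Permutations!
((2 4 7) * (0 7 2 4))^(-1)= (0 2 4 7)= [2, 1, 4, 3, 7, 5, 6, 0]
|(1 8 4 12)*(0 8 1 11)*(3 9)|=|(0 8 4 12 11)(3 9)|=10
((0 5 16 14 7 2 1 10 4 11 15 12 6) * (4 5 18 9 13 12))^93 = (0 13)(1 5 14 2 10 16 7)(6 9)(12 18) = [13, 5, 10, 3, 4, 14, 9, 1, 8, 6, 16, 11, 18, 0, 2, 15, 7, 17, 12]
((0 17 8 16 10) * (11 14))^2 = [8, 1, 2, 3, 4, 5, 6, 7, 10, 9, 17, 11, 12, 13, 14, 15, 0, 16] = (0 8 10 17 16)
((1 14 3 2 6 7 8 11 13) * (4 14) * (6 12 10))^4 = (1 2 7)(3 6 13)(4 12 8)(10 11 14) = [0, 2, 7, 6, 12, 5, 13, 1, 4, 9, 11, 14, 8, 3, 10]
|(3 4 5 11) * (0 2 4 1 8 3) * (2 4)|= |(0 4 5 11)(1 8 3)|= 12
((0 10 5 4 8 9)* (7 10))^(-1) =[9, 1, 2, 3, 5, 10, 6, 0, 4, 8, 7] =(0 9 8 4 5 10 7)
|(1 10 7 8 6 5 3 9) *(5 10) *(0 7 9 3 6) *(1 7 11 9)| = |(0 11 9 7 8)(1 5 6 10)| = 20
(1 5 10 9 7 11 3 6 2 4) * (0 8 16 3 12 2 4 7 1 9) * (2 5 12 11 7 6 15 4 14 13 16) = (0 8 2 6 14 13 16 3 15 4 9 1 12 5 10) = [8, 12, 6, 15, 9, 10, 14, 7, 2, 1, 0, 11, 5, 16, 13, 4, 3]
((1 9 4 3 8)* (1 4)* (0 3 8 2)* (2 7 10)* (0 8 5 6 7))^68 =(2 7 5 8 10 6 4) =[0, 1, 7, 3, 2, 8, 4, 5, 10, 9, 6]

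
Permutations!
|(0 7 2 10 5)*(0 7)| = 4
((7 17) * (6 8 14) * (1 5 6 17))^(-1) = (1 7 17 14 8 6 5) = [0, 7, 2, 3, 4, 1, 5, 17, 6, 9, 10, 11, 12, 13, 8, 15, 16, 14]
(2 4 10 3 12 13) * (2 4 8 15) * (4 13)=(2 8 15)(3 12 4 10)=[0, 1, 8, 12, 10, 5, 6, 7, 15, 9, 3, 11, 4, 13, 14, 2]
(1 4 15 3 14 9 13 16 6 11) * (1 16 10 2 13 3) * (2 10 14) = (1 4 15)(2 13 14 9 3)(6 11 16) = [0, 4, 13, 2, 15, 5, 11, 7, 8, 3, 10, 16, 12, 14, 9, 1, 6]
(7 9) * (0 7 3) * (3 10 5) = (0 7 9 10 5 3) = [7, 1, 2, 0, 4, 3, 6, 9, 8, 10, 5]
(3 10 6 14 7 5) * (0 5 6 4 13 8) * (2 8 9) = (0 5 3 10 4 13 9 2 8)(6 14 7) = [5, 1, 8, 10, 13, 3, 14, 6, 0, 2, 4, 11, 12, 9, 7]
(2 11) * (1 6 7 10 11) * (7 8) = (1 6 8 7 10 11 2) = [0, 6, 1, 3, 4, 5, 8, 10, 7, 9, 11, 2]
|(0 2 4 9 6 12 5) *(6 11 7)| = |(0 2 4 9 11 7 6 12 5)| = 9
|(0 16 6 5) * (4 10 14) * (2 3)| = 12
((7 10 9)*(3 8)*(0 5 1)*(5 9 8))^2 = (0 7 8 5)(1 9 10 3) = [7, 9, 2, 1, 4, 0, 6, 8, 5, 10, 3]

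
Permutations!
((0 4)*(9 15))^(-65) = (0 4)(9 15) = [4, 1, 2, 3, 0, 5, 6, 7, 8, 15, 10, 11, 12, 13, 14, 9]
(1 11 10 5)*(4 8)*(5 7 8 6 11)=(1 5)(4 6 11 10 7 8)=[0, 5, 2, 3, 6, 1, 11, 8, 4, 9, 7, 10]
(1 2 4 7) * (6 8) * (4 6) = (1 2 6 8 4 7) = [0, 2, 6, 3, 7, 5, 8, 1, 4]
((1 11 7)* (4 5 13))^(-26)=(1 11 7)(4 5 13)=[0, 11, 2, 3, 5, 13, 6, 1, 8, 9, 10, 7, 12, 4]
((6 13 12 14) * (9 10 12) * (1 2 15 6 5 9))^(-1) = (1 13 6 15 2)(5 14 12 10 9) = [0, 13, 1, 3, 4, 14, 15, 7, 8, 5, 9, 11, 10, 6, 12, 2]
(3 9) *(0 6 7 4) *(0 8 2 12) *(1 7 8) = [6, 7, 12, 9, 1, 5, 8, 4, 2, 3, 10, 11, 0] = (0 6 8 2 12)(1 7 4)(3 9)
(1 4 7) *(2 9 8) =(1 4 7)(2 9 8) =[0, 4, 9, 3, 7, 5, 6, 1, 2, 8]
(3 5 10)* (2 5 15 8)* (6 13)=(2 5 10 3 15 8)(6 13)=[0, 1, 5, 15, 4, 10, 13, 7, 2, 9, 3, 11, 12, 6, 14, 8]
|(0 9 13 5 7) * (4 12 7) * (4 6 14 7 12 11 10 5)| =10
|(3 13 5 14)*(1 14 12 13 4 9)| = 15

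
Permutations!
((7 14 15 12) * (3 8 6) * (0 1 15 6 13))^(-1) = [13, 0, 2, 6, 4, 5, 14, 12, 3, 9, 10, 11, 15, 8, 7, 1] = (0 13 8 3 6 14 7 12 15 1)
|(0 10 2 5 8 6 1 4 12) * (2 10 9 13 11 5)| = |(0 9 13 11 5 8 6 1 4 12)| = 10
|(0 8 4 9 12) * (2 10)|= |(0 8 4 9 12)(2 10)|= 10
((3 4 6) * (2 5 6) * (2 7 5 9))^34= (9)(3 6 5 7 4)= [0, 1, 2, 6, 3, 7, 5, 4, 8, 9]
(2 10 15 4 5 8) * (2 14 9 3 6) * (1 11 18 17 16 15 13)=(1 11 18 17 16 15 4 5 8 14 9 3 6 2 10 13)=[0, 11, 10, 6, 5, 8, 2, 7, 14, 3, 13, 18, 12, 1, 9, 4, 15, 16, 17]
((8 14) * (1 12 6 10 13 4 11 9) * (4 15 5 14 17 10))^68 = (1 6 11)(4 9 12)(5 13 17 14 15 10 8) = [0, 6, 2, 3, 9, 13, 11, 7, 5, 12, 8, 1, 4, 17, 15, 10, 16, 14]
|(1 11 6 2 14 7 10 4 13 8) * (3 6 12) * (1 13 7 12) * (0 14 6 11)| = |(0 14 12 3 11 1)(2 6)(4 7 10)(8 13)| = 6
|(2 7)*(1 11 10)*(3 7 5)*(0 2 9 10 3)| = |(0 2 5)(1 11 3 7 9 10)| = 6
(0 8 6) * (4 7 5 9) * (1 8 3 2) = (0 3 2 1 8 6)(4 7 5 9) = [3, 8, 1, 2, 7, 9, 0, 5, 6, 4]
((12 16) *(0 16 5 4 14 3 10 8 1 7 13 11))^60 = (0 8 5 13 3 16 1 4 11 10 12 7 14) = [8, 4, 2, 16, 11, 13, 6, 14, 5, 9, 12, 10, 7, 3, 0, 15, 1]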